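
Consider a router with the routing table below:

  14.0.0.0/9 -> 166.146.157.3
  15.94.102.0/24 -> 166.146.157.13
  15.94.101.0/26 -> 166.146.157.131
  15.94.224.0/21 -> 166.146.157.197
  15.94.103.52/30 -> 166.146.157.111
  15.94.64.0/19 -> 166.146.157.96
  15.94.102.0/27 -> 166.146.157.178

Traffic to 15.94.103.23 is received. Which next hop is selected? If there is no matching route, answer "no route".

no route

No entry's prefix contains 15.94.103.23; there is no default route.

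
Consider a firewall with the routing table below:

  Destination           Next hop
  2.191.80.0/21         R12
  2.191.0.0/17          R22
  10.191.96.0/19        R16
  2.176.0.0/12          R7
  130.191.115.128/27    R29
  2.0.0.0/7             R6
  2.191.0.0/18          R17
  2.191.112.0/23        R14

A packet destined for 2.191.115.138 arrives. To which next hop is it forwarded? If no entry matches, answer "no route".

Routes whose prefix contains 2.191.115.138:
  2.0.0.0/7 (2.0.0.0 - 3.255.255.255) -> R6
  2.176.0.0/12 (2.176.0.0 - 2.191.255.255) -> R7
  2.191.0.0/17 (2.191.0.0 - 2.191.127.255) -> R22
More-specific entries that do NOT match:
  130.191.115.128/27 (130.191.115.128 - 130.191.115.159) does not contain 2.191.115.138
  2.191.112.0/23 (2.191.112.0 - 2.191.113.255) does not contain 2.191.115.138
  2.191.80.0/21 (2.191.80.0 - 2.191.87.255) does not contain 2.191.115.138
  10.191.96.0/19 (10.191.96.0 - 10.191.127.255) does not contain 2.191.115.138
  2.191.0.0/18 (2.191.0.0 - 2.191.63.255) does not contain 2.191.115.138
Longest matching prefix is /17 -> next hop R22.

R22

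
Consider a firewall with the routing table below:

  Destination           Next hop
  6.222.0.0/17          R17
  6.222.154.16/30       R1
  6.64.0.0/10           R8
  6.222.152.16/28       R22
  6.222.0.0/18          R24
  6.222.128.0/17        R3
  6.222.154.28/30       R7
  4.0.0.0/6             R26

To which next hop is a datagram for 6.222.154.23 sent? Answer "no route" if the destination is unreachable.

R3

Routes whose prefix contains 6.222.154.23:
  4.0.0.0/6 (4.0.0.0 - 7.255.255.255) -> R26
  6.222.128.0/17 (6.222.128.0 - 6.222.255.255) -> R3
More-specific entries that do NOT match:
  6.222.154.16/30 (6.222.154.16 - 6.222.154.19) does not contain 6.222.154.23
  6.222.154.28/30 (6.222.154.28 - 6.222.154.31) does not contain 6.222.154.23
  6.222.152.16/28 (6.222.152.16 - 6.222.152.31) does not contain 6.222.154.23
  6.222.0.0/18 (6.222.0.0 - 6.222.63.255) does not contain 6.222.154.23
Longest matching prefix is /17 -> next hop R3.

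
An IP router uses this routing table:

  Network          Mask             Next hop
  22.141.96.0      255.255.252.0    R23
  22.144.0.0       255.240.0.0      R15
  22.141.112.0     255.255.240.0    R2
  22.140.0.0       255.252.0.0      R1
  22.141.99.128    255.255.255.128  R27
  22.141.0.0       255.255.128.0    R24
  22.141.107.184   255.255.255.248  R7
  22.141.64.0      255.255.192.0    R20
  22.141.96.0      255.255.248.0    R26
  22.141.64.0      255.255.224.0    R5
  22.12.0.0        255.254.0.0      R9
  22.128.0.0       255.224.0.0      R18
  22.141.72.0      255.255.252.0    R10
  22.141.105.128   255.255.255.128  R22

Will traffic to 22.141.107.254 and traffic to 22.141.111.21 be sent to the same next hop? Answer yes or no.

yes

22.141.107.254: longest match 22.141.64.0/18 -> R20
22.141.111.21: longest match 22.141.64.0/18 -> R20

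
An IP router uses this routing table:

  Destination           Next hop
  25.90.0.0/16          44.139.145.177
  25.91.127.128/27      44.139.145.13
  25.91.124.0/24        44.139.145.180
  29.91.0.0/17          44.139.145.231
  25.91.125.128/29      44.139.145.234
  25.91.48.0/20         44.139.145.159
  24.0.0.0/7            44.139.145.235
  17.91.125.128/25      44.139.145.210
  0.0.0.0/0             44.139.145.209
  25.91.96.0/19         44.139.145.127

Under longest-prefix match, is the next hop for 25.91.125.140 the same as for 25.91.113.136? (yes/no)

yes

25.91.125.140: longest match 25.91.96.0/19 -> 44.139.145.127
25.91.113.136: longest match 25.91.96.0/19 -> 44.139.145.127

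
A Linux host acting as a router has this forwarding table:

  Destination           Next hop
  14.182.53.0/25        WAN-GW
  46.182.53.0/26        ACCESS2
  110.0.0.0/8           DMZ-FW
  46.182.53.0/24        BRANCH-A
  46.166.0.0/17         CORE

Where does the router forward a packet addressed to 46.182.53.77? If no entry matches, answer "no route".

Routes whose prefix contains 46.182.53.77:
  46.182.53.0/24 (46.182.53.0 - 46.182.53.255) -> BRANCH-A
More-specific entries that do NOT match:
  46.182.53.0/26 (46.182.53.0 - 46.182.53.63) does not contain 46.182.53.77
  14.182.53.0/25 (14.182.53.0 - 14.182.53.127) does not contain 46.182.53.77
Longest matching prefix is /24 -> next hop BRANCH-A.

BRANCH-A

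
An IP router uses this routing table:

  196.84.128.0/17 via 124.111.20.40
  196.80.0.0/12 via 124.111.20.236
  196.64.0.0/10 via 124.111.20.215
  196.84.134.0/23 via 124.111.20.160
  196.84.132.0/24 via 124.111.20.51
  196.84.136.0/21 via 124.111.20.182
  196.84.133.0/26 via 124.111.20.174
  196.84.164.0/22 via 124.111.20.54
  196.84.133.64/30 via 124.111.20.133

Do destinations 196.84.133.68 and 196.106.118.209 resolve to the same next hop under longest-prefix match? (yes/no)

196.84.133.68: longest match 196.84.128.0/17 -> 124.111.20.40
196.106.118.209: longest match 196.64.0.0/10 -> 124.111.20.215

no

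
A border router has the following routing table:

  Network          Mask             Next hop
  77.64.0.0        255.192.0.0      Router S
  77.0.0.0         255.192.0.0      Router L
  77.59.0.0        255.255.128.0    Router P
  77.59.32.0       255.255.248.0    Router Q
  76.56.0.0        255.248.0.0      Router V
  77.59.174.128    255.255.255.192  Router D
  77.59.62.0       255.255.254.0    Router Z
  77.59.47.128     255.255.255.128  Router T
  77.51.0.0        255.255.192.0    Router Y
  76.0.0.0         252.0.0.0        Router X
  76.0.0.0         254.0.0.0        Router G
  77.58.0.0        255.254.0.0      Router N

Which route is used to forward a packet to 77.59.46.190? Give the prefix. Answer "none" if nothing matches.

77.59.0.0/17

Entries matching 77.59.46.190:
  76.0.0.0/6 (76.0.0.0 - 79.255.255.255)
  76.0.0.0/7 (76.0.0.0 - 77.255.255.255)
  77.0.0.0/10 (77.0.0.0 - 77.63.255.255)
  77.58.0.0/15 (77.58.0.0 - 77.59.255.255)
  77.59.0.0/17 (77.59.0.0 - 77.59.127.255)
Most specific is 77.59.0.0/17.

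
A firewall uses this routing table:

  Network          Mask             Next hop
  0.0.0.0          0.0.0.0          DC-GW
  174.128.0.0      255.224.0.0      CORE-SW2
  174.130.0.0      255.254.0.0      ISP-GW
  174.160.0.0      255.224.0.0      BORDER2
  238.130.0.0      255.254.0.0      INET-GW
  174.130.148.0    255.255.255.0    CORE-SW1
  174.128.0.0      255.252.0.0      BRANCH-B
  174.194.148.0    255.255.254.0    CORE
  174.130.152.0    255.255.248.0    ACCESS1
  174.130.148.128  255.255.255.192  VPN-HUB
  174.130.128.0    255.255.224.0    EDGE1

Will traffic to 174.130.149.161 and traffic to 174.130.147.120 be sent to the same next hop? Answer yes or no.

yes

174.130.149.161: longest match 174.130.128.0/19 -> EDGE1
174.130.147.120: longest match 174.130.128.0/19 -> EDGE1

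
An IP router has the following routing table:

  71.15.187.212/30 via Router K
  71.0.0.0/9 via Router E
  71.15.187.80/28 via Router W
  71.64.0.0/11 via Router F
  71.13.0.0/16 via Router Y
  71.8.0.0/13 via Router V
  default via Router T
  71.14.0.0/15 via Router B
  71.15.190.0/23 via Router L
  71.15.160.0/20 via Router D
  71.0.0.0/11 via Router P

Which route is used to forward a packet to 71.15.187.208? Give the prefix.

Entries matching 71.15.187.208:
  0.0.0.0/0 (default, matches everything)
  71.0.0.0/9 (71.0.0.0 - 71.127.255.255)
  71.0.0.0/11 (71.0.0.0 - 71.31.255.255)
  71.8.0.0/13 (71.8.0.0 - 71.15.255.255)
  71.14.0.0/15 (71.14.0.0 - 71.15.255.255)
Most specific is 71.14.0.0/15.

71.14.0.0/15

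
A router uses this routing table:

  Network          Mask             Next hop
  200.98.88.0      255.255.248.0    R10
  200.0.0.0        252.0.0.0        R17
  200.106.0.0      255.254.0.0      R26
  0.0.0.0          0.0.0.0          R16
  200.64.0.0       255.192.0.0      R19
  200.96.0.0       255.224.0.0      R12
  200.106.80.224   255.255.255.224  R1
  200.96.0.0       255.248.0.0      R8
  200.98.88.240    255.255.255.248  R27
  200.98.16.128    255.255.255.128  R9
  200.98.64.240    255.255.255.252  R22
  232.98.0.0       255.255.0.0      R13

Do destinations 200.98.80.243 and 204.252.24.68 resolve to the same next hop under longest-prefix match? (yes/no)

200.98.80.243: longest match 200.96.0.0/13 -> R8
204.252.24.68: longest match 0.0.0.0/0 -> R16

no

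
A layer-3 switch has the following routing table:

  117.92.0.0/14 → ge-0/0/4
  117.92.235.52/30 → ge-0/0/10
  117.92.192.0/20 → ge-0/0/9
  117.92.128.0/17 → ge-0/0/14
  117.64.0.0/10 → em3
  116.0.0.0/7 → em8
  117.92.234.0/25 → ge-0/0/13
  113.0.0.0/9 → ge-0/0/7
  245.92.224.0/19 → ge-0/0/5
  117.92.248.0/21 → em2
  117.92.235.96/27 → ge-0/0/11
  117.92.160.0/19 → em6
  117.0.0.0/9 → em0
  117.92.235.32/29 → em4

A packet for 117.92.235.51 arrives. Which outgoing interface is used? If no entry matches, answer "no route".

Routes whose prefix contains 117.92.235.51:
  116.0.0.0/7 (116.0.0.0 - 117.255.255.255) -> em8
  117.0.0.0/9 (117.0.0.0 - 117.127.255.255) -> em0
  117.64.0.0/10 (117.64.0.0 - 117.127.255.255) -> em3
  117.92.0.0/14 (117.92.0.0 - 117.95.255.255) -> ge-0/0/4
  117.92.128.0/17 (117.92.128.0 - 117.92.255.255) -> ge-0/0/14
More-specific entries that do NOT match:
  117.92.235.52/30 (117.92.235.52 - 117.92.235.55) does not contain 117.92.235.51
  117.92.235.32/29 (117.92.235.32 - 117.92.235.39) does not contain 117.92.235.51
  117.92.235.96/27 (117.92.235.96 - 117.92.235.127) does not contain 117.92.235.51
  117.92.234.0/25 (117.92.234.0 - 117.92.234.127) does not contain 117.92.235.51
  117.92.248.0/21 (117.92.248.0 - 117.92.255.255) does not contain 117.92.235.51
  117.92.192.0/20 (117.92.192.0 - 117.92.207.255) does not contain 117.92.235.51
  245.92.224.0/19 (245.92.224.0 - 245.92.255.255) does not contain 117.92.235.51
  117.92.160.0/19 (117.92.160.0 - 117.92.191.255) does not contain 117.92.235.51
Longest matching prefix is /17 -> interface ge-0/0/14.

ge-0/0/14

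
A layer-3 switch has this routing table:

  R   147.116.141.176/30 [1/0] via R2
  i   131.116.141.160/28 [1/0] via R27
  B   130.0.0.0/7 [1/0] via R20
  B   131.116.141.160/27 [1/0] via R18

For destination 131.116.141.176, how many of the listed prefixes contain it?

Prefixes containing 131.116.141.176:
  130.0.0.0/7 (130.0.0.0 - 131.255.255.255)
  131.116.141.160/27 (131.116.141.160 - 131.116.141.191)
Total matching entries: 2.

2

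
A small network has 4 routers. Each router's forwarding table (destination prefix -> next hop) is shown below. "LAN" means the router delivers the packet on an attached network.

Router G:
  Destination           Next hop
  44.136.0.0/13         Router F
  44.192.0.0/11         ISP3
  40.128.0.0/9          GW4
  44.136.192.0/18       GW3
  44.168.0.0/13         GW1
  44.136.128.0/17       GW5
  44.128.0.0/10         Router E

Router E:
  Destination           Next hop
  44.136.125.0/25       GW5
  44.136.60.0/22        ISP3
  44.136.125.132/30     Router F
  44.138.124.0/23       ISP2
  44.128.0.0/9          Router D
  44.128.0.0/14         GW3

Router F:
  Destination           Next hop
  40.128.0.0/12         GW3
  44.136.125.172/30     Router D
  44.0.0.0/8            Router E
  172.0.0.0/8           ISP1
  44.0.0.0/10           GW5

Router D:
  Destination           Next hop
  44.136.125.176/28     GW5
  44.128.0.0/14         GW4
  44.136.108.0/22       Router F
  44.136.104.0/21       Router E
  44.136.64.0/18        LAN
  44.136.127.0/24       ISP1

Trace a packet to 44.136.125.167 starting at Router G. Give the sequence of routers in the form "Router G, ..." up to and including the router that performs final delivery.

At Router G: longest match for 44.136.125.167 is 44.136.0.0/13 -> Router F
At Router F: longest match for 44.136.125.167 is 44.0.0.0/8 -> Router E
At Router E: longest match for 44.136.125.167 is 44.128.0.0/9 -> Router D
At Router D: longest match for 44.136.125.167 is 44.136.64.0/18 -> LAN

Router G, Router F, Router E, Router D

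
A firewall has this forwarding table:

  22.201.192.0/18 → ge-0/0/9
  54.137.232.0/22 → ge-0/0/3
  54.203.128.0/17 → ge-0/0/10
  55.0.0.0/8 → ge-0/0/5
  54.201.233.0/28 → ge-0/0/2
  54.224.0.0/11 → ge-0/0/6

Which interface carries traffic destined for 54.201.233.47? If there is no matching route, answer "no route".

no route

No entry's prefix contains 54.201.233.47; there is no default route.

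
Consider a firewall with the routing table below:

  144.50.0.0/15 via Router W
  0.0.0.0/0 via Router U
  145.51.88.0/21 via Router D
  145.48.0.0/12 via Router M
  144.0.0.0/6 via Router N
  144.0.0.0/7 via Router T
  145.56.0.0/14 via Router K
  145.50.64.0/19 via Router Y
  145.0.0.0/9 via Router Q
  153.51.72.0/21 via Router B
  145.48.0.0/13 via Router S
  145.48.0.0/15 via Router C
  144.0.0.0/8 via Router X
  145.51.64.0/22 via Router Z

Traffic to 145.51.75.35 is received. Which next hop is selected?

Routes whose prefix contains 145.51.75.35:
  0.0.0.0/0 (default, matches everything) -> Router U
  144.0.0.0/6 (144.0.0.0 - 147.255.255.255) -> Router N
  144.0.0.0/7 (144.0.0.0 - 145.255.255.255) -> Router T
  145.0.0.0/9 (145.0.0.0 - 145.127.255.255) -> Router Q
  145.48.0.0/12 (145.48.0.0 - 145.63.255.255) -> Router M
  145.48.0.0/13 (145.48.0.0 - 145.55.255.255) -> Router S
More-specific entries that do NOT match:
  145.51.64.0/22 (145.51.64.0 - 145.51.67.255) does not contain 145.51.75.35
  145.51.88.0/21 (145.51.88.0 - 145.51.95.255) does not contain 145.51.75.35
  153.51.72.0/21 (153.51.72.0 - 153.51.79.255) does not contain 145.51.75.35
  145.50.64.0/19 (145.50.64.0 - 145.50.95.255) does not contain 145.51.75.35
  144.50.0.0/15 (144.50.0.0 - 144.51.255.255) does not contain 145.51.75.35
  145.48.0.0/15 (145.48.0.0 - 145.49.255.255) does not contain 145.51.75.35
  145.56.0.0/14 (145.56.0.0 - 145.59.255.255) does not contain 145.51.75.35
Longest matching prefix is /13 -> next hop Router S.

Router S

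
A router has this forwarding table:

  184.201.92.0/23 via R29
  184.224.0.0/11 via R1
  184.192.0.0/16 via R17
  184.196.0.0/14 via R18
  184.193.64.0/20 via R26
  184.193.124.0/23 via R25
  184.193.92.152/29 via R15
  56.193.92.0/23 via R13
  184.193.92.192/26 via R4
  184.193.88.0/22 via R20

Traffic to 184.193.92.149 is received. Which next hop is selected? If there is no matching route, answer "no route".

no route

No entry's prefix contains 184.193.92.149; there is no default route.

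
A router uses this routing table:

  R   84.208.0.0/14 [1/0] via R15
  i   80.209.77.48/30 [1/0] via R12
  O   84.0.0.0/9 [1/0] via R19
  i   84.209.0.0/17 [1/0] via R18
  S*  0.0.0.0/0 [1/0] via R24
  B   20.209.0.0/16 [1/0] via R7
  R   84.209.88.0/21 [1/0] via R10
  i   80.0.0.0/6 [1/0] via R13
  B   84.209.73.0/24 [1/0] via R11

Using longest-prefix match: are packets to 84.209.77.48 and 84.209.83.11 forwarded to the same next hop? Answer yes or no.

84.209.77.48: longest match 84.209.0.0/17 -> R18
84.209.83.11: longest match 84.209.0.0/17 -> R18

yes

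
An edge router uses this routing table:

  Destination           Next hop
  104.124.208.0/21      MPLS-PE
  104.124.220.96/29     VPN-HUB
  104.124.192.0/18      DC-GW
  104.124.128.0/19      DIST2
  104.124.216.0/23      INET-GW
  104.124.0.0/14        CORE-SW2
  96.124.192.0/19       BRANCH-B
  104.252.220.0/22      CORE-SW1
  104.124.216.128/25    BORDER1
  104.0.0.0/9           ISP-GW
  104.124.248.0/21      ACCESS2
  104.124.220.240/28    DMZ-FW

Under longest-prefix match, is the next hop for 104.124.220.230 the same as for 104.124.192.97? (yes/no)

yes

104.124.220.230: longest match 104.124.192.0/18 -> DC-GW
104.124.192.97: longest match 104.124.192.0/18 -> DC-GW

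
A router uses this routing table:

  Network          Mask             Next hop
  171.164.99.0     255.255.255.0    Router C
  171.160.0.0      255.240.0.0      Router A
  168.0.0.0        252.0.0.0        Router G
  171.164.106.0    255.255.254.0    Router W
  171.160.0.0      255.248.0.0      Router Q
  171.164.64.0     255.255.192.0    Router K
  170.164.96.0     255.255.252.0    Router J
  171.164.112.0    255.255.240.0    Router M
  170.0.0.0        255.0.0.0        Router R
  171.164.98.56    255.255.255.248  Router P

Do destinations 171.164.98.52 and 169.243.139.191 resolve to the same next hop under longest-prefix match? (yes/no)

171.164.98.52: longest match 171.164.64.0/18 -> Router K
169.243.139.191: longest match 168.0.0.0/6 -> Router G

no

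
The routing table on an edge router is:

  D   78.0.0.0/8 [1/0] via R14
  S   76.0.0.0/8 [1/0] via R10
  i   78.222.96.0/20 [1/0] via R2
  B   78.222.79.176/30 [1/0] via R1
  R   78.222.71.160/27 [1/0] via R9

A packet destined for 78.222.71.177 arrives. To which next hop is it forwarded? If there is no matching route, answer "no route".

Routes whose prefix contains 78.222.71.177:
  78.0.0.0/8 (78.0.0.0 - 78.255.255.255) -> R14
  78.222.71.160/27 (78.222.71.160 - 78.222.71.191) -> R9
More-specific entries that do NOT match:
  78.222.79.176/30 (78.222.79.176 - 78.222.79.179) does not contain 78.222.71.177
Longest matching prefix is /27 -> next hop R9.

R9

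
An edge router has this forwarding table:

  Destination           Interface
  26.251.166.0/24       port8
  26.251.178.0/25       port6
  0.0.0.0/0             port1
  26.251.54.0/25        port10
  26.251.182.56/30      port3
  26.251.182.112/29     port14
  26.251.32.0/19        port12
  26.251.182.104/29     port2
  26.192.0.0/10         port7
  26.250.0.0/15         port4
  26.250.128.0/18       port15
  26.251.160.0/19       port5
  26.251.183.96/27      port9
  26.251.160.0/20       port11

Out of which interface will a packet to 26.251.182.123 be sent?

port5

Routes whose prefix contains 26.251.182.123:
  0.0.0.0/0 (default, matches everything) -> port1
  26.192.0.0/10 (26.192.0.0 - 26.255.255.255) -> port7
  26.250.0.0/15 (26.250.0.0 - 26.251.255.255) -> port4
  26.251.160.0/19 (26.251.160.0 - 26.251.191.255) -> port5
More-specific entries that do NOT match:
  26.251.182.56/30 (26.251.182.56 - 26.251.182.59) does not contain 26.251.182.123
  26.251.182.112/29 (26.251.182.112 - 26.251.182.119) does not contain 26.251.182.123
  26.251.182.104/29 (26.251.182.104 - 26.251.182.111) does not contain 26.251.182.123
  26.251.183.96/27 (26.251.183.96 - 26.251.183.127) does not contain 26.251.182.123
  26.251.178.0/25 (26.251.178.0 - 26.251.178.127) does not contain 26.251.182.123
  26.251.54.0/25 (26.251.54.0 - 26.251.54.127) does not contain 26.251.182.123
  26.251.166.0/24 (26.251.166.0 - 26.251.166.255) does not contain 26.251.182.123
  26.251.160.0/20 (26.251.160.0 - 26.251.175.255) does not contain 26.251.182.123
Longest matching prefix is /19 -> interface port5.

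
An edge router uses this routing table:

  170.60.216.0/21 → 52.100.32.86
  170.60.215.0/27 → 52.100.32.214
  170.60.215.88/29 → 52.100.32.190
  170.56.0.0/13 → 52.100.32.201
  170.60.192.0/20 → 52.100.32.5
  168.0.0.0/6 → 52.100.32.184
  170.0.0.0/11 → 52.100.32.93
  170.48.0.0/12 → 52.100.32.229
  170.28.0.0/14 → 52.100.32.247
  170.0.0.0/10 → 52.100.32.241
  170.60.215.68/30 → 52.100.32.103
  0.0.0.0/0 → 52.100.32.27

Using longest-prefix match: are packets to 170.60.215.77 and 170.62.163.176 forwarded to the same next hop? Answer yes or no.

yes

170.60.215.77: longest match 170.56.0.0/13 -> 52.100.32.201
170.62.163.176: longest match 170.56.0.0/13 -> 52.100.32.201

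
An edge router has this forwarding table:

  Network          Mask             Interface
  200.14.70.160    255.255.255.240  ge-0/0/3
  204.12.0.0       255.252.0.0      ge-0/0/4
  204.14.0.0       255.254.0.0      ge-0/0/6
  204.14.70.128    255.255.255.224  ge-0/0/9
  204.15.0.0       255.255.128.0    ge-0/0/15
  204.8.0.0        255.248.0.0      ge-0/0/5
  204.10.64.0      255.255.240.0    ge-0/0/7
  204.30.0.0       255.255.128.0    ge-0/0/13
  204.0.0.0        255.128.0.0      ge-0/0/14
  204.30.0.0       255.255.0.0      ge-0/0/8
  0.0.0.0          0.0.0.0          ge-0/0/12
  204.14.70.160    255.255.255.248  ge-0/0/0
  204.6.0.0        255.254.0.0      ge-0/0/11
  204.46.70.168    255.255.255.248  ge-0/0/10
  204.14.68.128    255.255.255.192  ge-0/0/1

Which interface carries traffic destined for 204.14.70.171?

ge-0/0/6

Routes whose prefix contains 204.14.70.171:
  0.0.0.0/0 (default, matches everything) -> ge-0/0/12
  204.0.0.0/9 (204.0.0.0 - 204.127.255.255) -> ge-0/0/14
  204.8.0.0/13 (204.8.0.0 - 204.15.255.255) -> ge-0/0/5
  204.12.0.0/14 (204.12.0.0 - 204.15.255.255) -> ge-0/0/4
  204.14.0.0/15 (204.14.0.0 - 204.15.255.255) -> ge-0/0/6
More-specific entries that do NOT match:
  204.14.70.160/29 (204.14.70.160 - 204.14.70.167) does not contain 204.14.70.171
  204.46.70.168/29 (204.46.70.168 - 204.46.70.175) does not contain 204.14.70.171
  200.14.70.160/28 (200.14.70.160 - 200.14.70.175) does not contain 204.14.70.171
  204.14.70.128/27 (204.14.70.128 - 204.14.70.159) does not contain 204.14.70.171
  204.14.68.128/26 (204.14.68.128 - 204.14.68.191) does not contain 204.14.70.171
  204.10.64.0/20 (204.10.64.0 - 204.10.79.255) does not contain 204.14.70.171
  204.15.0.0/17 (204.15.0.0 - 204.15.127.255) does not contain 204.14.70.171
  204.30.0.0/17 (204.30.0.0 - 204.30.127.255) does not contain 204.14.70.171
  204.30.0.0/16 (204.30.0.0 - 204.30.255.255) does not contain 204.14.70.171
Longest matching prefix is /15 -> interface ge-0/0/6.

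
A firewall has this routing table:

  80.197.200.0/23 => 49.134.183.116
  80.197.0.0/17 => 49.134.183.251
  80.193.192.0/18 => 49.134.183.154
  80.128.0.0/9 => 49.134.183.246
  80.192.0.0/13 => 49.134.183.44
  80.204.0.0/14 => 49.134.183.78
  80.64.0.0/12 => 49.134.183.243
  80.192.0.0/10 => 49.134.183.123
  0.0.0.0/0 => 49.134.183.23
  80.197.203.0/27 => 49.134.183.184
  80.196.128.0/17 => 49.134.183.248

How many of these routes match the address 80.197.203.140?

4

Prefixes containing 80.197.203.140:
  0.0.0.0/0 (default, matches everything)
  80.128.0.0/9 (80.128.0.0 - 80.255.255.255)
  80.192.0.0/10 (80.192.0.0 - 80.255.255.255)
  80.192.0.0/13 (80.192.0.0 - 80.199.255.255)
Total matching entries: 4.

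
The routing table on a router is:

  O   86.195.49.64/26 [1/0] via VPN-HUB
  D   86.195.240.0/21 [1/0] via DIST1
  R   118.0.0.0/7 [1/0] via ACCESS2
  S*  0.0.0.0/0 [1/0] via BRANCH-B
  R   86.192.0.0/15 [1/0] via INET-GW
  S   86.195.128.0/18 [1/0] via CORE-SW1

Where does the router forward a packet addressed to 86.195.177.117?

Routes whose prefix contains 86.195.177.117:
  0.0.0.0/0 (default, matches everything) -> BRANCH-B
  86.195.128.0/18 (86.195.128.0 - 86.195.191.255) -> CORE-SW1
More-specific entries that do NOT match:
  86.195.49.64/26 (86.195.49.64 - 86.195.49.127) does not contain 86.195.177.117
  86.195.240.0/21 (86.195.240.0 - 86.195.247.255) does not contain 86.195.177.117
Longest matching prefix is /18 -> next hop CORE-SW1.

CORE-SW1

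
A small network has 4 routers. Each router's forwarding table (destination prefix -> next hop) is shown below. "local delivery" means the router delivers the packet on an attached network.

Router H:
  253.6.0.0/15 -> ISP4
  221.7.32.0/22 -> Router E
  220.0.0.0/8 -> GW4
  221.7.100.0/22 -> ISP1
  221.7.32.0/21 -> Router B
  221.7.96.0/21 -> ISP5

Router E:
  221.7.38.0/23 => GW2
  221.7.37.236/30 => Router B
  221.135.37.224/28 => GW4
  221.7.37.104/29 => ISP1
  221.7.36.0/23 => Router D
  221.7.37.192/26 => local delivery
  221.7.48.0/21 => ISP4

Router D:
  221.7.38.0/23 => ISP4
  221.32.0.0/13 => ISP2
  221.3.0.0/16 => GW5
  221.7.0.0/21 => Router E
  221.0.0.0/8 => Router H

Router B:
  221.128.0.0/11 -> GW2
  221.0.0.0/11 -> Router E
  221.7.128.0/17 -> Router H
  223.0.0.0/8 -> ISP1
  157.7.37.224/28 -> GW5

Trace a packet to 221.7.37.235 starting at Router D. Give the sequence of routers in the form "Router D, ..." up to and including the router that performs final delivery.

Router D, Router H, Router B, Router E

At Router D: longest match for 221.7.37.235 is 221.0.0.0/8 -> Router H
At Router H: longest match for 221.7.37.235 is 221.7.32.0/21 -> Router B
At Router B: longest match for 221.7.37.235 is 221.0.0.0/11 -> Router E
At Router E: longest match for 221.7.37.235 is 221.7.37.192/26 -> local delivery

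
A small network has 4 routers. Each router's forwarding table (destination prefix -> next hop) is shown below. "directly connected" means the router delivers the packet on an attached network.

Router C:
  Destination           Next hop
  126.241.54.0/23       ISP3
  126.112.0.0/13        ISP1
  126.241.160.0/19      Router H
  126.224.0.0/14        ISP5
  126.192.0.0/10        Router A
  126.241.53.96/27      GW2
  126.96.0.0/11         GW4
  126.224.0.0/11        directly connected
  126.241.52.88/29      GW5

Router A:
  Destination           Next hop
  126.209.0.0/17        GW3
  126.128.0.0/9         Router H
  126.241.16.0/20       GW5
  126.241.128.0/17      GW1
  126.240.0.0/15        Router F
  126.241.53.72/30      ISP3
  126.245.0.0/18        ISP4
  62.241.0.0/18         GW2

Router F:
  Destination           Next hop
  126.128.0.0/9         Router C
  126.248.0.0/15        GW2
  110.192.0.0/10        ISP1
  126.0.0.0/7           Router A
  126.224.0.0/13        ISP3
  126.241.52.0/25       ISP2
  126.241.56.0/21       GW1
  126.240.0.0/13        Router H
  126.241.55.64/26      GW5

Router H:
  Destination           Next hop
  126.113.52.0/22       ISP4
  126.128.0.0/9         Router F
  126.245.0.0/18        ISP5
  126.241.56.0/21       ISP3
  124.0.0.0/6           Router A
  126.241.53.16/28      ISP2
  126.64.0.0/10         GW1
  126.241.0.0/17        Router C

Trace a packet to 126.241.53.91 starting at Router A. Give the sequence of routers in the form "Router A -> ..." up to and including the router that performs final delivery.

At Router A: longest match for 126.241.53.91 is 126.240.0.0/15 -> Router F
At Router F: longest match for 126.241.53.91 is 126.240.0.0/13 -> Router H
At Router H: longest match for 126.241.53.91 is 126.241.0.0/17 -> Router C
At Router C: longest match for 126.241.53.91 is 126.224.0.0/11 -> directly connected

Router A -> Router F -> Router H -> Router C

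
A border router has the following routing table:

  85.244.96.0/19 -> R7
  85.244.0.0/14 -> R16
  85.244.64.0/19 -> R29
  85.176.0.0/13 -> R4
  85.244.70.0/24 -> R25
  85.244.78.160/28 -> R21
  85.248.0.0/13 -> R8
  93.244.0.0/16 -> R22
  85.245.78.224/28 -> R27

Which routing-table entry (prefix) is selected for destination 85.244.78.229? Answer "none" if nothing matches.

85.244.64.0/19

Entries matching 85.244.78.229:
  85.244.0.0/14 (85.244.0.0 - 85.247.255.255)
  85.244.64.0/19 (85.244.64.0 - 85.244.95.255)
Most specific is 85.244.64.0/19.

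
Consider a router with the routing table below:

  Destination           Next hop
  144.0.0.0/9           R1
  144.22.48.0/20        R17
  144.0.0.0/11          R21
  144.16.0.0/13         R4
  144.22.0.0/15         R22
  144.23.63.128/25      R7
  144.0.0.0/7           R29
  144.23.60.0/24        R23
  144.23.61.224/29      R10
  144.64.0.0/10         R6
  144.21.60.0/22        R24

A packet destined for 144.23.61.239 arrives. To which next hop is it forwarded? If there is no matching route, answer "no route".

R22

Routes whose prefix contains 144.23.61.239:
  144.0.0.0/7 (144.0.0.0 - 145.255.255.255) -> R29
  144.0.0.0/9 (144.0.0.0 - 144.127.255.255) -> R1
  144.0.0.0/11 (144.0.0.0 - 144.31.255.255) -> R21
  144.16.0.0/13 (144.16.0.0 - 144.23.255.255) -> R4
  144.22.0.0/15 (144.22.0.0 - 144.23.255.255) -> R22
More-specific entries that do NOT match:
  144.23.61.224/29 (144.23.61.224 - 144.23.61.231) does not contain 144.23.61.239
  144.23.63.128/25 (144.23.63.128 - 144.23.63.255) does not contain 144.23.61.239
  144.23.60.0/24 (144.23.60.0 - 144.23.60.255) does not contain 144.23.61.239
  144.21.60.0/22 (144.21.60.0 - 144.21.63.255) does not contain 144.23.61.239
  144.22.48.0/20 (144.22.48.0 - 144.22.63.255) does not contain 144.23.61.239
Longest matching prefix is /15 -> next hop R22.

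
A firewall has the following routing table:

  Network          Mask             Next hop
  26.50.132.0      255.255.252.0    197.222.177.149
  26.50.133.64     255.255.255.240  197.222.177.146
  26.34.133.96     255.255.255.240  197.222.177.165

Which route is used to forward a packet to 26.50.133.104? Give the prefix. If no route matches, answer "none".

26.50.132.0/22

Entries matching 26.50.133.104:
  26.50.132.0/22 (26.50.132.0 - 26.50.135.255)
Most specific is 26.50.132.0/22.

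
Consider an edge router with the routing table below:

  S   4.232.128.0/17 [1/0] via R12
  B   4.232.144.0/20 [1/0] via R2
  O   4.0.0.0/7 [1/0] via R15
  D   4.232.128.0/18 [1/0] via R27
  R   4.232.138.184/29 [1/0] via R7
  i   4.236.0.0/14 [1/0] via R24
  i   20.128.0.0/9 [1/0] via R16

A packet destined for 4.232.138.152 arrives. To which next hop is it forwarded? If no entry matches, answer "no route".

Routes whose prefix contains 4.232.138.152:
  4.0.0.0/7 (4.0.0.0 - 5.255.255.255) -> R15
  4.232.128.0/17 (4.232.128.0 - 4.232.255.255) -> R12
  4.232.128.0/18 (4.232.128.0 - 4.232.191.255) -> R27
More-specific entries that do NOT match:
  4.232.138.184/29 (4.232.138.184 - 4.232.138.191) does not contain 4.232.138.152
  4.232.144.0/20 (4.232.144.0 - 4.232.159.255) does not contain 4.232.138.152
Longest matching prefix is /18 -> next hop R27.

R27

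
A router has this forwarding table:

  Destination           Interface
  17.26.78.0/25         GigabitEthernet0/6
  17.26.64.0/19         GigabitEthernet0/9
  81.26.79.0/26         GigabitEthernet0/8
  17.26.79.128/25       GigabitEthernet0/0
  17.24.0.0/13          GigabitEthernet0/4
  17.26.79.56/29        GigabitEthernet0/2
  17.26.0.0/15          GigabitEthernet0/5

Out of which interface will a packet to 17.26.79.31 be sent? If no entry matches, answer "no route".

Routes whose prefix contains 17.26.79.31:
  17.24.0.0/13 (17.24.0.0 - 17.31.255.255) -> GigabitEthernet0/4
  17.26.0.0/15 (17.26.0.0 - 17.27.255.255) -> GigabitEthernet0/5
  17.26.64.0/19 (17.26.64.0 - 17.26.95.255) -> GigabitEthernet0/9
More-specific entries that do NOT match:
  17.26.79.56/29 (17.26.79.56 - 17.26.79.63) does not contain 17.26.79.31
  81.26.79.0/26 (81.26.79.0 - 81.26.79.63) does not contain 17.26.79.31
  17.26.78.0/25 (17.26.78.0 - 17.26.78.127) does not contain 17.26.79.31
  17.26.79.128/25 (17.26.79.128 - 17.26.79.255) does not contain 17.26.79.31
Longest matching prefix is /19 -> interface GigabitEthernet0/9.

GigabitEthernet0/9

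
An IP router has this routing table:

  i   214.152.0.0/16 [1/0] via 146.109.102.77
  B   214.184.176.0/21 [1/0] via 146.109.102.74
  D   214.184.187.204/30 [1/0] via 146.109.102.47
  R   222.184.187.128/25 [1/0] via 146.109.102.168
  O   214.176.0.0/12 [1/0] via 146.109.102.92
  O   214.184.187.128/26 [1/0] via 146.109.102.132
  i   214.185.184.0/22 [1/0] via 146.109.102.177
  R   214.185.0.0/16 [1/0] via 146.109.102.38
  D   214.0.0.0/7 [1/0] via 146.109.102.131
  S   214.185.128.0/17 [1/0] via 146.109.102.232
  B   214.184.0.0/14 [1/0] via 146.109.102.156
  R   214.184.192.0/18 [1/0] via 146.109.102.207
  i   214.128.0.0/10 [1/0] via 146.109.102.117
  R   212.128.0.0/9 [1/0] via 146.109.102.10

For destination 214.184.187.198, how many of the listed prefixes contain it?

4

Prefixes containing 214.184.187.198:
  214.0.0.0/7 (214.0.0.0 - 215.255.255.255)
  214.128.0.0/10 (214.128.0.0 - 214.191.255.255)
  214.176.0.0/12 (214.176.0.0 - 214.191.255.255)
  214.184.0.0/14 (214.184.0.0 - 214.187.255.255)
Total matching entries: 4.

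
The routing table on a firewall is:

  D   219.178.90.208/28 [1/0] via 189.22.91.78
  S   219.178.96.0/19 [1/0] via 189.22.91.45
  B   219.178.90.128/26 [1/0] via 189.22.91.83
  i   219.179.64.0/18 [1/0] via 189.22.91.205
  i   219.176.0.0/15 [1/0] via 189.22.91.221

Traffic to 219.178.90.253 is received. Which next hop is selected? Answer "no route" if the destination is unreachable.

No entry's prefix contains 219.178.90.253; there is no default route.

no route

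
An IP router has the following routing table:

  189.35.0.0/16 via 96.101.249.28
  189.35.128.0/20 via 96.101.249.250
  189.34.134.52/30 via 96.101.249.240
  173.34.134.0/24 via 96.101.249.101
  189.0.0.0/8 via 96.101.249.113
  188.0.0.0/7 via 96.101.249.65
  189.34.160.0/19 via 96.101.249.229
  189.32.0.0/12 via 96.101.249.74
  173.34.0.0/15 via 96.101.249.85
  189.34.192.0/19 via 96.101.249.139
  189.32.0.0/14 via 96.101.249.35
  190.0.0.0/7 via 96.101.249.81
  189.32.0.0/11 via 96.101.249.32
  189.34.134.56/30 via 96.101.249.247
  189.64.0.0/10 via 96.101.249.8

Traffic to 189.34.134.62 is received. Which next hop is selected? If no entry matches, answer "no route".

96.101.249.35

Routes whose prefix contains 189.34.134.62:
  188.0.0.0/7 (188.0.0.0 - 189.255.255.255) -> 96.101.249.65
  189.0.0.0/8 (189.0.0.0 - 189.255.255.255) -> 96.101.249.113
  189.32.0.0/11 (189.32.0.0 - 189.63.255.255) -> 96.101.249.32
  189.32.0.0/12 (189.32.0.0 - 189.47.255.255) -> 96.101.249.74
  189.32.0.0/14 (189.32.0.0 - 189.35.255.255) -> 96.101.249.35
More-specific entries that do NOT match:
  189.34.134.52/30 (189.34.134.52 - 189.34.134.55) does not contain 189.34.134.62
  189.34.134.56/30 (189.34.134.56 - 189.34.134.59) does not contain 189.34.134.62
  173.34.134.0/24 (173.34.134.0 - 173.34.134.255) does not contain 189.34.134.62
  189.35.128.0/20 (189.35.128.0 - 189.35.143.255) does not contain 189.34.134.62
  189.34.160.0/19 (189.34.160.0 - 189.34.191.255) does not contain 189.34.134.62
  189.34.192.0/19 (189.34.192.0 - 189.34.223.255) does not contain 189.34.134.62
  189.35.0.0/16 (189.35.0.0 - 189.35.255.255) does not contain 189.34.134.62
  173.34.0.0/15 (173.34.0.0 - 173.35.255.255) does not contain 189.34.134.62
Longest matching prefix is /14 -> next hop 96.101.249.35.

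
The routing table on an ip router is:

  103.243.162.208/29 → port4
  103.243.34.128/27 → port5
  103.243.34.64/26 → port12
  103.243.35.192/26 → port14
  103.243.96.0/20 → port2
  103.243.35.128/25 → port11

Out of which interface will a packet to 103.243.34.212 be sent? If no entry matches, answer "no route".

No entry's prefix contains 103.243.34.212; there is no default route.

no route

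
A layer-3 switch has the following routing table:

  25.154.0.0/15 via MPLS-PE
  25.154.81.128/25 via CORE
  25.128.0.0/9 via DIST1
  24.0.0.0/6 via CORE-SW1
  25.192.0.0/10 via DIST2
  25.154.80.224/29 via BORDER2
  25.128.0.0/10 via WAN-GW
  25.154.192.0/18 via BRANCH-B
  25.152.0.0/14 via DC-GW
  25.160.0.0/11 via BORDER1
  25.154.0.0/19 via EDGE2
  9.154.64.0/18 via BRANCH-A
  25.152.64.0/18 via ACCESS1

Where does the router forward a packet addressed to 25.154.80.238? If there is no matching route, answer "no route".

MPLS-PE

Routes whose prefix contains 25.154.80.238:
  24.0.0.0/6 (24.0.0.0 - 27.255.255.255) -> CORE-SW1
  25.128.0.0/9 (25.128.0.0 - 25.255.255.255) -> DIST1
  25.128.0.0/10 (25.128.0.0 - 25.191.255.255) -> WAN-GW
  25.152.0.0/14 (25.152.0.0 - 25.155.255.255) -> DC-GW
  25.154.0.0/15 (25.154.0.0 - 25.155.255.255) -> MPLS-PE
More-specific entries that do NOT match:
  25.154.80.224/29 (25.154.80.224 - 25.154.80.231) does not contain 25.154.80.238
  25.154.81.128/25 (25.154.81.128 - 25.154.81.255) does not contain 25.154.80.238
  25.154.0.0/19 (25.154.0.0 - 25.154.31.255) does not contain 25.154.80.238
  25.154.192.0/18 (25.154.192.0 - 25.154.255.255) does not contain 25.154.80.238
  9.154.64.0/18 (9.154.64.0 - 9.154.127.255) does not contain 25.154.80.238
  25.152.64.0/18 (25.152.64.0 - 25.152.127.255) does not contain 25.154.80.238
Longest matching prefix is /15 -> next hop MPLS-PE.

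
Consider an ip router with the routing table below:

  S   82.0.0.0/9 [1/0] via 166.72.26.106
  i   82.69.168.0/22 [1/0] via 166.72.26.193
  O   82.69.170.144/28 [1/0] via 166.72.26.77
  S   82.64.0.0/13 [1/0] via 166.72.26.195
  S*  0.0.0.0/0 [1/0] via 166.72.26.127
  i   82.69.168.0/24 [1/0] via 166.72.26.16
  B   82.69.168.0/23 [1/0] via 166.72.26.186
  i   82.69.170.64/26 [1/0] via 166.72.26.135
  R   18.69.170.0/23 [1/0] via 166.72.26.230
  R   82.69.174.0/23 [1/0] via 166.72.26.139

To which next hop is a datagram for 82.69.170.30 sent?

Routes whose prefix contains 82.69.170.30:
  0.0.0.0/0 (default, matches everything) -> 166.72.26.127
  82.0.0.0/9 (82.0.0.0 - 82.127.255.255) -> 166.72.26.106
  82.64.0.0/13 (82.64.0.0 - 82.71.255.255) -> 166.72.26.195
  82.69.168.0/22 (82.69.168.0 - 82.69.171.255) -> 166.72.26.193
More-specific entries that do NOT match:
  82.69.170.144/28 (82.69.170.144 - 82.69.170.159) does not contain 82.69.170.30
  82.69.170.64/26 (82.69.170.64 - 82.69.170.127) does not contain 82.69.170.30
  82.69.168.0/24 (82.69.168.0 - 82.69.168.255) does not contain 82.69.170.30
  82.69.168.0/23 (82.69.168.0 - 82.69.169.255) does not contain 82.69.170.30
  18.69.170.0/23 (18.69.170.0 - 18.69.171.255) does not contain 82.69.170.30
  82.69.174.0/23 (82.69.174.0 - 82.69.175.255) does not contain 82.69.170.30
Longest matching prefix is /22 -> next hop 166.72.26.193.

166.72.26.193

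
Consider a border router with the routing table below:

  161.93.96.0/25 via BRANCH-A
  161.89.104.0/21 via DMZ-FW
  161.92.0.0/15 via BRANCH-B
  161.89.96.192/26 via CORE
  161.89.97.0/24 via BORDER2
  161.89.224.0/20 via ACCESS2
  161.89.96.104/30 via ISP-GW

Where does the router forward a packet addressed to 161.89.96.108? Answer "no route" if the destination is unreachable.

No entry's prefix contains 161.89.96.108; there is no default route.

no route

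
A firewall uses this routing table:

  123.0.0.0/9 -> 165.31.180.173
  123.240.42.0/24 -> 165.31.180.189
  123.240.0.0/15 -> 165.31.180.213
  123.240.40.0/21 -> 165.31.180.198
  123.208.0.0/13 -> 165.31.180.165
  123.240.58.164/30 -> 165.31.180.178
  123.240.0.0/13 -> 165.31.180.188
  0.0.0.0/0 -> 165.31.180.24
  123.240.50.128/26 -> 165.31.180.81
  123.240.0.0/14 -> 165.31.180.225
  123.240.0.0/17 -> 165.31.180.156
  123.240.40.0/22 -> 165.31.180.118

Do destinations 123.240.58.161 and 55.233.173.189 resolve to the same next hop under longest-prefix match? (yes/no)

no

123.240.58.161: longest match 123.240.0.0/17 -> 165.31.180.156
55.233.173.189: longest match 0.0.0.0/0 -> 165.31.180.24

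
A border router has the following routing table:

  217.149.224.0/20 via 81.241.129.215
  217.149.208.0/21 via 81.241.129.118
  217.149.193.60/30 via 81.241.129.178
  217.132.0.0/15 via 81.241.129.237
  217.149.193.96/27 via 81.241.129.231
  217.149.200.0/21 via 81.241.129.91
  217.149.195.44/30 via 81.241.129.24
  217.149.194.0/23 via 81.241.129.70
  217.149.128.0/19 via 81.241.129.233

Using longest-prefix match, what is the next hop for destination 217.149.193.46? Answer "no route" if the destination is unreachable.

No entry's prefix contains 217.149.193.46; there is no default route.

no route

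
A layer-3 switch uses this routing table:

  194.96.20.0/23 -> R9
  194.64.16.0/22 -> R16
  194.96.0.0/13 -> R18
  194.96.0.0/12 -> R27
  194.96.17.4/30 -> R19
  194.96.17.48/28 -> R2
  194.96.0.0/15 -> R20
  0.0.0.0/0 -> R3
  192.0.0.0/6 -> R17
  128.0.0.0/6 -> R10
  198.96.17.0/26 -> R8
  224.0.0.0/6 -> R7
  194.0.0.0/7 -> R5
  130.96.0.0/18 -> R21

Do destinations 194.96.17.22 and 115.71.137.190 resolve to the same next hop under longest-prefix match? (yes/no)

194.96.17.22: longest match 194.96.0.0/15 -> R20
115.71.137.190: longest match 0.0.0.0/0 -> R3

no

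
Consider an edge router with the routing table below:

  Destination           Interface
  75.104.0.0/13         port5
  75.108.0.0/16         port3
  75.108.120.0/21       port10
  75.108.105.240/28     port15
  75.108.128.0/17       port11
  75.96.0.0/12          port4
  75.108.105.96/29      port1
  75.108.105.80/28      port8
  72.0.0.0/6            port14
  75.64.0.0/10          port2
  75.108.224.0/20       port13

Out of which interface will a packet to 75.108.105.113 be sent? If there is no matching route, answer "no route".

port3

Routes whose prefix contains 75.108.105.113:
  72.0.0.0/6 (72.0.0.0 - 75.255.255.255) -> port14
  75.64.0.0/10 (75.64.0.0 - 75.127.255.255) -> port2
  75.96.0.0/12 (75.96.0.0 - 75.111.255.255) -> port4
  75.104.0.0/13 (75.104.0.0 - 75.111.255.255) -> port5
  75.108.0.0/16 (75.108.0.0 - 75.108.255.255) -> port3
More-specific entries that do NOT match:
  75.108.105.96/29 (75.108.105.96 - 75.108.105.103) does not contain 75.108.105.113
  75.108.105.240/28 (75.108.105.240 - 75.108.105.255) does not contain 75.108.105.113
  75.108.105.80/28 (75.108.105.80 - 75.108.105.95) does not contain 75.108.105.113
  75.108.120.0/21 (75.108.120.0 - 75.108.127.255) does not contain 75.108.105.113
  75.108.224.0/20 (75.108.224.0 - 75.108.239.255) does not contain 75.108.105.113
  75.108.128.0/17 (75.108.128.0 - 75.108.255.255) does not contain 75.108.105.113
Longest matching prefix is /16 -> interface port3.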